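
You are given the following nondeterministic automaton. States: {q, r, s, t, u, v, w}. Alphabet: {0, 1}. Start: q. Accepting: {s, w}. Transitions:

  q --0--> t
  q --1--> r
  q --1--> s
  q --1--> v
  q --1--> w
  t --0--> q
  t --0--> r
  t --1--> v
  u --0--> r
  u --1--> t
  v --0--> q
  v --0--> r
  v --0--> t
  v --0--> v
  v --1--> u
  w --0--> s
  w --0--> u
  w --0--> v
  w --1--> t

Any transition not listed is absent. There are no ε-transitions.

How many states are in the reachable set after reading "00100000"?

4

Start in {q}.
Read '0': {q} → {t}.
Read '0': {t} → {q, r}.
Read '1': {q, r} → {r, s, v, w}.
Read '0': {r, s, v, w} → {q, r, s, t, u, v}.
Read '0': {q, r, s, t, u, v} → {q, r, t, v}.
Read '0': {q, r, t, v} → {q, r, t, v}.
Read '0': {q, r, t, v} → {q, r, t, v}.
Read '0': {q, r, t, v} → {q, r, t, v}.
That set has 4 states.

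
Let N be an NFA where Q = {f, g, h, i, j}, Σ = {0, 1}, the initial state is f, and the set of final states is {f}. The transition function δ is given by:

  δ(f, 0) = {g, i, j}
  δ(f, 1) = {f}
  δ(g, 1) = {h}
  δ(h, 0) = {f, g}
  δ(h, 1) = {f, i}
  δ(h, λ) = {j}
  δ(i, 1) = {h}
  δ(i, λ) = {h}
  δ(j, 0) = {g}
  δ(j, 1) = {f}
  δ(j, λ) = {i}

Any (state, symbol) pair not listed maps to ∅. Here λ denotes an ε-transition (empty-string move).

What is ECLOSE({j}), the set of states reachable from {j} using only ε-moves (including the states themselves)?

{h, i, j}

Begin with {j}.
ε-move j → i; add i.
ε-move i → h; add h.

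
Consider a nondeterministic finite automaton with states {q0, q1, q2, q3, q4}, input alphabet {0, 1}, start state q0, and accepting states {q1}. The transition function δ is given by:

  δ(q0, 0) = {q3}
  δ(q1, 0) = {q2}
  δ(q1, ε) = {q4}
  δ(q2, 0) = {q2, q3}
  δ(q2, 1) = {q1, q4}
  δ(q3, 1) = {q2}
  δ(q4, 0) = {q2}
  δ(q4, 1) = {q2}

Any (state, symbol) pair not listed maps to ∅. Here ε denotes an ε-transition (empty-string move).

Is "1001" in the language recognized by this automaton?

No

Start in {q0}.
Read '1': q0→∅; now ∅.
The set is empty and remains empty for the remaining 3 symbols.
The final set ∅ contains no accepting state.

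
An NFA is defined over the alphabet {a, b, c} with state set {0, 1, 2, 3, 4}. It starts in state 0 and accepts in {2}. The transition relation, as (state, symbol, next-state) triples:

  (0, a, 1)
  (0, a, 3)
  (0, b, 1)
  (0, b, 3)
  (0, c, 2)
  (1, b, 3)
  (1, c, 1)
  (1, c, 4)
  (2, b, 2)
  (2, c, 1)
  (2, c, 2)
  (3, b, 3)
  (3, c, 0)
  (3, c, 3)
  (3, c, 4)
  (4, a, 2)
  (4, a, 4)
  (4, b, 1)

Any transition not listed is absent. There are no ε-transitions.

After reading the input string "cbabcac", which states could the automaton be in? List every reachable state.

∅

Start in {0}.
Read 'c': {0} → {2}.
Read 'b': {2} → {2}.
Read 'a': {2} → ∅.
The set is empty and remains empty for the remaining 4 symbols.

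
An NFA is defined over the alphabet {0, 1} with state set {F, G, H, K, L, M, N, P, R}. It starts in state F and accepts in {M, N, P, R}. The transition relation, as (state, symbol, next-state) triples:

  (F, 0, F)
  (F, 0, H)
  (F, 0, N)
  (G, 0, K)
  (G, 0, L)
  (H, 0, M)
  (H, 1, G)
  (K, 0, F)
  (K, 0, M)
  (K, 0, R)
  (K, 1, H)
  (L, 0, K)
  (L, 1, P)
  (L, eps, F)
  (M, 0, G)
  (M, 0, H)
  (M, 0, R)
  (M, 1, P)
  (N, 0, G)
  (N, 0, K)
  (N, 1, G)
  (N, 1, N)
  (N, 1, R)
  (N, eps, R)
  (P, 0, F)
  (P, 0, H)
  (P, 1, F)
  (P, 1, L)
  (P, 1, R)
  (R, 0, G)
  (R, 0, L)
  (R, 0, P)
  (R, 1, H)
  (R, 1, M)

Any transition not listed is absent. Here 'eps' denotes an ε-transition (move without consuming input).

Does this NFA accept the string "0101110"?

Start in {F}.
Read '0': {F} → {F, H, N, R}.
Read '1': {F, H, N, R} → {G, H, M, N, R}.
Read '0': {G, H, M, N, R} → {F, G, H, K, L, M, P, R}.
Read '1': {F, G, H, K, L, M, P, R} → {F, G, H, L, M, P, R}.
Read '1': {F, G, H, L, M, P, R} → {F, G, H, L, M, P, R}.
Read '1': {F, G, H, L, M, P, R} → {F, G, H, L, M, P, R}.
Read '0': {F, G, H, L, M, P, R} → {F, G, H, K, L, M, N, P, R}.
The final set {F, G, H, K, L, M, N, P, R} contains the accepting states M, N, P, R.

Yes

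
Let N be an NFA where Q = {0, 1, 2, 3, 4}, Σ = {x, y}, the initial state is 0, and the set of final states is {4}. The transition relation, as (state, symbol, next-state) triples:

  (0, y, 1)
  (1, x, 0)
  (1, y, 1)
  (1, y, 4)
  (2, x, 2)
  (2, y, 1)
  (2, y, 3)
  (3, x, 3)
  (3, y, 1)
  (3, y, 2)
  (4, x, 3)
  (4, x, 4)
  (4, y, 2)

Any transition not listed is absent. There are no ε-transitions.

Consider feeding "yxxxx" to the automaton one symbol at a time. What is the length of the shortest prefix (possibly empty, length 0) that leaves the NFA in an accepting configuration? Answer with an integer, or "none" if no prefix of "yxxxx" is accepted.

none

Start in {0}.
Read 'y': 0→{1}; now {1}.
Read 'x': 1→{0}; now {0}.
Read 'x': 0→∅; now ∅.
The set is empty and remains empty for the remaining 2 symbols.
No reachable set along the way intersects F.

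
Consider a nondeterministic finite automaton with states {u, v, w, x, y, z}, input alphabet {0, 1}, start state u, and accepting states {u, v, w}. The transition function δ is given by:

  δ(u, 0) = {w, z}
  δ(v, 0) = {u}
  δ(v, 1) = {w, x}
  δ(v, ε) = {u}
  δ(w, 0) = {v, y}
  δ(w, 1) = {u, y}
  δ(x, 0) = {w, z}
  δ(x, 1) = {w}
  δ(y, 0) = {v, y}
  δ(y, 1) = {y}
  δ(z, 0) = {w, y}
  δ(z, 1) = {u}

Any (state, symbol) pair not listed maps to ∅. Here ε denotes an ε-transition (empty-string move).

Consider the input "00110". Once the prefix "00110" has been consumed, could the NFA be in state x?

No

Start in {u}.
Read '0': u→{w, z}; now {w, z}.
Read '0': w→{v, y}, z→{w, y}; union {v, w, y}; ε-closure = {u, v, w, y}.
Read '1': u→∅, v→{w, x}, w→{u, y}, y→{y}; now {u, w, x, y}.
Read '1': u→∅, w→{u, y}, x→{w}, y→{y}; now {u, w, y}.
Read '0': u→{w, z}, w→{v, y}, y→{v, y}; union {v, w, y, z}; ε-closure = {u, v, w, y, z}.
State x is not in {u, v, w, y, z}.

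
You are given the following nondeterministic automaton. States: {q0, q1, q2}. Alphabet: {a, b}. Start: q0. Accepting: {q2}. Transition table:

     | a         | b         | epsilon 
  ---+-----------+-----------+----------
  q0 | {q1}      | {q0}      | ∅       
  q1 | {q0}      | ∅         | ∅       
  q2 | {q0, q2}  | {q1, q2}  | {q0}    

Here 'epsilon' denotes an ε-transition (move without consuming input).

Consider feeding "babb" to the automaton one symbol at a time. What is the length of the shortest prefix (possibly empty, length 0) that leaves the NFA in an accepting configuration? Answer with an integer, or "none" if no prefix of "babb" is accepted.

Start in {q0}.
Read 'b': {q0} → {q0}.
Read 'a': {q0} → {q1}.
Read 'b': {q1} → ∅.
The set is empty and remains empty for the remaining 1 symbol.
No reachable set along the way intersects F.

none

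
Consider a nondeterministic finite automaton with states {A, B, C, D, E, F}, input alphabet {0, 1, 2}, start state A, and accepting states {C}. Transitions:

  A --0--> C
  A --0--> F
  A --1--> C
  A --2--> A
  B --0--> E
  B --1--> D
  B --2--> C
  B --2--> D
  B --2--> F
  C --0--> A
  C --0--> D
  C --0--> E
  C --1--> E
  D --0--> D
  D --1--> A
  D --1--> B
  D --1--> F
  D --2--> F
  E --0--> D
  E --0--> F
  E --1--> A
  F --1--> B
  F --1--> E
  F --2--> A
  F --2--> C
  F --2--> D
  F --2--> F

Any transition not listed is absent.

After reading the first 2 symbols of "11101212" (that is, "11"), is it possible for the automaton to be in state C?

No

Start in {A}.
Read '1': {A} → {C}.
Read '1': {C} → {E}.
State C is not in {E}.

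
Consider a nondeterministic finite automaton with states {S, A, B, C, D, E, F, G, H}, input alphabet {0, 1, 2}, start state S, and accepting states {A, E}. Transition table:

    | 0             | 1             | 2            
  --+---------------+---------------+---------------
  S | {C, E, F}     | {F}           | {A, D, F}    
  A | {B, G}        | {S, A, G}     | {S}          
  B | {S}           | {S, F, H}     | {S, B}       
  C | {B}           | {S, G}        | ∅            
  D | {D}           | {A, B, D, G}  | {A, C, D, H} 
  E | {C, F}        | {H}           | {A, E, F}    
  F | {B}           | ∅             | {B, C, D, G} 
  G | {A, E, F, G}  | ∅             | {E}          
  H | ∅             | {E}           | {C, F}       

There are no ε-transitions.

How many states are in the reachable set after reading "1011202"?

9

Start in {S}.
Read '1': {S} → {F}.
Read '0': {F} → {B}.
Read '1': {B} → {S, F, H}.
Read '1': {S, F, H} → {E, F}.
Read '2': {E, F} → {A, B, C, D, E, F, G}.
Read '0': {A, B, C, D, E, F, G} → {S, A, B, C, D, E, F, G}.
Read '2': {S, A, B, C, D, E, F, G} → {S, A, B, C, D, E, F, G, H}.
That set has 9 states.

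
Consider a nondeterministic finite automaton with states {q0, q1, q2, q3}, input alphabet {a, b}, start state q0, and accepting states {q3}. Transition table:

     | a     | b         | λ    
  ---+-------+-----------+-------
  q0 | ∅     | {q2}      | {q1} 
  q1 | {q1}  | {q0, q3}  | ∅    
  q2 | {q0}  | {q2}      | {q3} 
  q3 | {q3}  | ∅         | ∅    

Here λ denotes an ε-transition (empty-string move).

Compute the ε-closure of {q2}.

Begin with {q2}.
ε-move q2 → q3; add q3.

{q2, q3}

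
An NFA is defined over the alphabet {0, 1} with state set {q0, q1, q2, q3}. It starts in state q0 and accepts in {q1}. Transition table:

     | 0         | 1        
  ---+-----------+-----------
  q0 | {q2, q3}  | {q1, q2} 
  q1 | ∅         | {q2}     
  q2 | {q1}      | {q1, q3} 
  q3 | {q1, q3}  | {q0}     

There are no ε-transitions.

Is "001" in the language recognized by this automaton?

No

Start in {q0}.
Read '0': q0→{q2, q3}; now {q2, q3}.
Read '0': q2→{q1}, q3→{q1, q3}; now {q1, q3}.
Read '1': q1→{q2}, q3→{q0}; now {q0, q2}.
The final set {q0, q2} contains no accepting state.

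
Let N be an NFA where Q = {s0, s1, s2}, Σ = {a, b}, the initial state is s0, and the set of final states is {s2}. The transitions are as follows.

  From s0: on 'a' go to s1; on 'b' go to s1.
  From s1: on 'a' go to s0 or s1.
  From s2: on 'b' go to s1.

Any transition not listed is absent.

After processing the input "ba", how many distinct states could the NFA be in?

2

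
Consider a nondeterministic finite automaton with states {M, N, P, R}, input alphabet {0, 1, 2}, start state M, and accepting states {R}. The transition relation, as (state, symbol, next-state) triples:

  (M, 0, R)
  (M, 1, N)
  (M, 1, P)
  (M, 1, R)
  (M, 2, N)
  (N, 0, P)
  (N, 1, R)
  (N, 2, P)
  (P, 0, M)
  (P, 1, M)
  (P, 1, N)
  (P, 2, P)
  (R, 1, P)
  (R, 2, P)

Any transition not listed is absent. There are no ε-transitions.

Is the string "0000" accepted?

No

Start in {M}.
Read '0': {M} → {R}.
Read '0': {R} → ∅.
The set is empty and remains empty for the remaining 2 symbols.
The final set ∅ contains no accepting state.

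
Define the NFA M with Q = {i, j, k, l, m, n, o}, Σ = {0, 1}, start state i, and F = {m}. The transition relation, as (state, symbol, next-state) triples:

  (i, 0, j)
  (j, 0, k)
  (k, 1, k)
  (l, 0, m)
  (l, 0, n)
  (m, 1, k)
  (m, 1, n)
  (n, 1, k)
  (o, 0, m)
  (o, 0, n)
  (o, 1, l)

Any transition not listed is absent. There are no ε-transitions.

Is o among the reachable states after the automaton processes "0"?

No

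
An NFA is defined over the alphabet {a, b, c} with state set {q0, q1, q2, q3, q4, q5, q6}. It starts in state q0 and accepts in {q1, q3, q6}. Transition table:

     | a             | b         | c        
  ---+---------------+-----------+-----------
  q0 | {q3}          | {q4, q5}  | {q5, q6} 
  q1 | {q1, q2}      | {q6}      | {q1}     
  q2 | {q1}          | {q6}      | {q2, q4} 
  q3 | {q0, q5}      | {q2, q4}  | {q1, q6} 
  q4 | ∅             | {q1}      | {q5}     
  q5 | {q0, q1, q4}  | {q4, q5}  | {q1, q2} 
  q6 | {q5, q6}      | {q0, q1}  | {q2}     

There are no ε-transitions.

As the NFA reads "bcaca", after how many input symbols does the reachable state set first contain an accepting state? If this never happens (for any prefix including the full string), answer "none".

2

Start in {q0}.
Read 'b': q0→{q4, q5}; now {q4, q5}.
Read 'c': q4→{q5}, q5→{q1, q2}; now {q1, q2, q5}.
None of the earlier sets intersect F, but {q1, q2, q5} does.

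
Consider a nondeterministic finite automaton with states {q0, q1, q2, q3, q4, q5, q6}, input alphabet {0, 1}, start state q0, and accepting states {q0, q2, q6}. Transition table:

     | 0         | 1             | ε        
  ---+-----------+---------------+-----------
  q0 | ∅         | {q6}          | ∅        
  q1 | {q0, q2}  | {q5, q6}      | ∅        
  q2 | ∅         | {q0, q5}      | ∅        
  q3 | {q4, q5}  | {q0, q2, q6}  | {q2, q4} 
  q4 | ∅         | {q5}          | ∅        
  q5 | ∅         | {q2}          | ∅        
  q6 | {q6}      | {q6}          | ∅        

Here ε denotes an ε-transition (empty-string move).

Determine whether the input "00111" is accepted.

Start in {q0}.
Read '0': {q0} → ∅.
The set is empty and remains empty for the remaining 4 symbols.
The final set ∅ contains no accepting state.

No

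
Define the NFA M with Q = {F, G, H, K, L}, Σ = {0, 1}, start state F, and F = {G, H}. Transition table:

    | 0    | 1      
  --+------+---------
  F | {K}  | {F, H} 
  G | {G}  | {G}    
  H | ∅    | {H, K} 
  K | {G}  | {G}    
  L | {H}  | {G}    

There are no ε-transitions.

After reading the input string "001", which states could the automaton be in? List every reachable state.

{G}

Start in {F}.
Read '0': {F} → {K}.
Read '0': {K} → {G}.
Read '1': {G} → {G}.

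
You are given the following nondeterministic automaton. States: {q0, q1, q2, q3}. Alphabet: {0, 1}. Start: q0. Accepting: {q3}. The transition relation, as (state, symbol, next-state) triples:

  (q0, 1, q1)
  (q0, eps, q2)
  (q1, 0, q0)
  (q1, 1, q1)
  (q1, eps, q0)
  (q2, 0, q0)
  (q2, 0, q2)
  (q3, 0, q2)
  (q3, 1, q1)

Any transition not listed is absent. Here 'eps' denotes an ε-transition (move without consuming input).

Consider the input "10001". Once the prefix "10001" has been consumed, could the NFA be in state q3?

No

Start: ε-closure({q0}) = {q0, q2}.
Read '1': q0→{q1}, q2→∅; union {q1}; ε-closure = {q0, q1, q2}.
Read '0': q0→∅, q1→{q0}, q2→{q0, q2}; now {q0, q2}.
Read '0': q0→∅, q2→{q0, q2}; now {q0, q2}.
Read '0': q0→∅, q2→{q0, q2}; now {q0, q2}.
Read '1': q0→{q1}, q2→∅; union {q1}; ε-closure = {q0, q1, q2}.
State q3 is not in {q0, q1, q2}.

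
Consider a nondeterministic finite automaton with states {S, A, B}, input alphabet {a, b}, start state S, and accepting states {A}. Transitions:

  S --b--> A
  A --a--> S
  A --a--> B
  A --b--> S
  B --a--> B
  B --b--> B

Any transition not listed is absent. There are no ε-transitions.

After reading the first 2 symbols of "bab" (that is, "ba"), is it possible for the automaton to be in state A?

Start in {S}.
Read 'b': S→{A}; now {A}.
Read 'a': A→{S, B}; now {S, B}.
State A is not in {S, B}.

No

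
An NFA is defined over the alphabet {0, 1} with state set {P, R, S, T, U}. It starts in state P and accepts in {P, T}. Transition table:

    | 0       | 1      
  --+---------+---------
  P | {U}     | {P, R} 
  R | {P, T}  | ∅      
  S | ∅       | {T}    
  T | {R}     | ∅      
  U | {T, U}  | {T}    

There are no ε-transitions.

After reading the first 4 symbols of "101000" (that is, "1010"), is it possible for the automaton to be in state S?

Start in {P}.
Read '1': P→{P, R}; now {P, R}.
Read '0': P→{U}, R→{P, T}; now {P, T, U}.
Read '1': P→{P, R}, T→∅, U→{T}; now {P, R, T}.
Read '0': P→{U}, R→{P, T}, T→{R}; now {P, R, T, U}.
State S is not in {P, R, T, U}.

No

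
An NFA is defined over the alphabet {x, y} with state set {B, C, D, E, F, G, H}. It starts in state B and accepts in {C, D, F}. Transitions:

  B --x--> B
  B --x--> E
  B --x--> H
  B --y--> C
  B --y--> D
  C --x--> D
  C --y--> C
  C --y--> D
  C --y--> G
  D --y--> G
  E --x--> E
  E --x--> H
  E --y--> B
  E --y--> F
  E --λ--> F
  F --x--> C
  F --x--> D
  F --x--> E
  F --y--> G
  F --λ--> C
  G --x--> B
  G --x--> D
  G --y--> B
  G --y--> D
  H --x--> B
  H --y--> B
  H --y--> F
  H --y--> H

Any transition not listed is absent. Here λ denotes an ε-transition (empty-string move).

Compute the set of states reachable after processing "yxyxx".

Start in {B}.
Read 'y': B→{C, D}; now {C, D}.
Read 'x': C→{D}, D→∅; now {D}.
Read 'y': D→{G}; now {G}.
Read 'x': G→{B, D}; now {B, D}.
Read 'x': B→{B, E, H}, D→∅; union {B, E, H}; ε-closure = {B, C, E, F, H}.

{B, C, E, F, H}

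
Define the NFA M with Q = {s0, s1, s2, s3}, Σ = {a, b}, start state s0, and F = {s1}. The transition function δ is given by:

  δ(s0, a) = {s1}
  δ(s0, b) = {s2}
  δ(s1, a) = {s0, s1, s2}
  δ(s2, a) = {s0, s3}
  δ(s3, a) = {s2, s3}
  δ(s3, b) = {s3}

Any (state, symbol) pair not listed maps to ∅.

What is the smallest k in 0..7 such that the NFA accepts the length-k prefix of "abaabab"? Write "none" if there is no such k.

1

Start in {s0}.
Read 'a': {s0} → {s1}.
None of the earlier sets intersect F, but {s1} does.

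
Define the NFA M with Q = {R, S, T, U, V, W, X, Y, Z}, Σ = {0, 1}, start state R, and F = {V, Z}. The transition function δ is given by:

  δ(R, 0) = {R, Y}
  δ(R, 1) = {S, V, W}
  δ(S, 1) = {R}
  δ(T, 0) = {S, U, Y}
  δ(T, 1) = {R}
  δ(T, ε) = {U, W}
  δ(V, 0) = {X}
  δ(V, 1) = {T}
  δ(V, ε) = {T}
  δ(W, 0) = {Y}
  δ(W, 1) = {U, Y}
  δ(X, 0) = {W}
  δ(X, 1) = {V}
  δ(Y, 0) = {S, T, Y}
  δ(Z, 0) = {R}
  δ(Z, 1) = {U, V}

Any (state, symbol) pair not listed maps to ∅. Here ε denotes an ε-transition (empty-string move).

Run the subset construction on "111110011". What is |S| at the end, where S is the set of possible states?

7

Start in {R}.
Read '1': R→{S, V, W}; union {S, V, W}; ε-closure = {S, T, U, V, W}.
Read '1': S→{R}, T→{R}, U→∅, V→{T}, W→{U, Y}; union {R, T, U, Y}; ε-closure = {R, T, U, W, Y}.
Read '1': R→{S, V, W}, T→{R}, U→∅, W→{U, Y}, Y→∅; union {R, S, U, V, W, Y}; ε-closure = {R, S, T, U, V, W, Y}.
Read '1': R→{S, V, W}, S→{R}, T→{R}, U→∅, V→{T}, W→{U, Y}, Y→∅; now {R, S, T, U, V, W, Y}.
Read '1': R→{S, V, W}, S→{R}, T→{R}, U→∅, V→{T}, W→{U, Y}, Y→∅; now {R, S, T, U, V, W, Y}.
Read '0': R→{R, Y}, S→∅, T→{S, U, Y}, U→∅, V→{X}, W→{Y}, Y→{S, T, Y}; union {R, S, T, U, X, Y}; ε-closure = {R, S, T, U, W, X, Y}.
Read '0': R→{R, Y}, S→∅, T→{S, U, Y}, U→∅, W→{Y}, X→{W}, Y→{S, T, Y}; now {R, S, T, U, W, Y}.
Read '1': R→{S, V, W}, S→{R}, T→{R}, U→∅, W→{U, Y}, Y→∅; union {R, S, U, V, W, Y}; ε-closure = {R, S, T, U, V, W, Y}.
Read '1': R→{S, V, W}, S→{R}, T→{R}, U→∅, V→{T}, W→{U, Y}, Y→∅; now {R, S, T, U, V, W, Y}.
That set has 7 states.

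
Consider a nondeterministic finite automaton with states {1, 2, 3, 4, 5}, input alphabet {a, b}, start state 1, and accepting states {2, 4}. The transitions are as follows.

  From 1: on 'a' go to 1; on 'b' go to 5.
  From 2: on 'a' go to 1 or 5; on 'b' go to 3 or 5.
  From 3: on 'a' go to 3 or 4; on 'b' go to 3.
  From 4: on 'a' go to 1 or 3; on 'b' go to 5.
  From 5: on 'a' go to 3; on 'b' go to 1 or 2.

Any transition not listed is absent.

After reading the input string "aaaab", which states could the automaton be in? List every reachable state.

{5}

Start in {1}.
Read 'a': {1} → {1}.
Read 'a': {1} → {1}.
Read 'a': {1} → {1}.
Read 'a': {1} → {1}.
Read 'b': {1} → {5}.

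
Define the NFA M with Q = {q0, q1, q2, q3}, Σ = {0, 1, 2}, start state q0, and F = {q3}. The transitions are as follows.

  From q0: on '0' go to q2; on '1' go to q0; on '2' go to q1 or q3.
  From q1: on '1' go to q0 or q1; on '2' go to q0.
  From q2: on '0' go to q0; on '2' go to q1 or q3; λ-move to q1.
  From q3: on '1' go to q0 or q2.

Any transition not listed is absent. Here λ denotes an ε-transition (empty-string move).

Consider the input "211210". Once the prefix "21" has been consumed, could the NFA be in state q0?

Yes

Start in {q0}.
Read '2': {q0} → {q1, q3}.
Read '1': {q1, q3} → {q0, q1, q2}.
State q0 is in {q0, q1, q2}.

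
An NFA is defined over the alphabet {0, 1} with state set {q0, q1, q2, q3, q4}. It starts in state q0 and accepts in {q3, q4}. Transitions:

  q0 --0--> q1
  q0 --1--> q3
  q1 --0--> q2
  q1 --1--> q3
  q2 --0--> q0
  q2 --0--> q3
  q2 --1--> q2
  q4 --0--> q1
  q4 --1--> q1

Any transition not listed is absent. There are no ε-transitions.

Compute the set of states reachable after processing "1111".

∅

Start in {q0}.
Read '1': q0→{q3}; now {q3}.
Read '1': q3→∅; now ∅.
The set is empty and remains empty for the remaining 2 symbols.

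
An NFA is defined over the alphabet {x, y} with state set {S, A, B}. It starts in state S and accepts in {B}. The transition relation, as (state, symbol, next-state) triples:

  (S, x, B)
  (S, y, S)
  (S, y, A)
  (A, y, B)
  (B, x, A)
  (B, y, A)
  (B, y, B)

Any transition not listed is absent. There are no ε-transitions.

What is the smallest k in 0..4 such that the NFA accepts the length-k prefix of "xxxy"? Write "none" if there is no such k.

Start in {S}.
Read 'x': {S} → {B}.
None of the earlier sets intersect F, but {B} does.

1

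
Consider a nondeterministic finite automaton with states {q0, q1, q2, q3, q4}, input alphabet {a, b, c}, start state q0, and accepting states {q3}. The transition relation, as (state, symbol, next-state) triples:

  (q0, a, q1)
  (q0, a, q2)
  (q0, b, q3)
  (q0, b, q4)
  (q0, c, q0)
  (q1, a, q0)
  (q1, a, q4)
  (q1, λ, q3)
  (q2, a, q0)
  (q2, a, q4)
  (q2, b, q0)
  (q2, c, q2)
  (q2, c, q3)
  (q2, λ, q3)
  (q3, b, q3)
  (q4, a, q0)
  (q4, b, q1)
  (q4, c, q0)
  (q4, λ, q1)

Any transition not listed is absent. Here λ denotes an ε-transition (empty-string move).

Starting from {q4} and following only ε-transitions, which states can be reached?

Begin with {q4}.
ε-move q4 → q1; add q1.
ε-move q1 → q3; add q3.

{q1, q3, q4}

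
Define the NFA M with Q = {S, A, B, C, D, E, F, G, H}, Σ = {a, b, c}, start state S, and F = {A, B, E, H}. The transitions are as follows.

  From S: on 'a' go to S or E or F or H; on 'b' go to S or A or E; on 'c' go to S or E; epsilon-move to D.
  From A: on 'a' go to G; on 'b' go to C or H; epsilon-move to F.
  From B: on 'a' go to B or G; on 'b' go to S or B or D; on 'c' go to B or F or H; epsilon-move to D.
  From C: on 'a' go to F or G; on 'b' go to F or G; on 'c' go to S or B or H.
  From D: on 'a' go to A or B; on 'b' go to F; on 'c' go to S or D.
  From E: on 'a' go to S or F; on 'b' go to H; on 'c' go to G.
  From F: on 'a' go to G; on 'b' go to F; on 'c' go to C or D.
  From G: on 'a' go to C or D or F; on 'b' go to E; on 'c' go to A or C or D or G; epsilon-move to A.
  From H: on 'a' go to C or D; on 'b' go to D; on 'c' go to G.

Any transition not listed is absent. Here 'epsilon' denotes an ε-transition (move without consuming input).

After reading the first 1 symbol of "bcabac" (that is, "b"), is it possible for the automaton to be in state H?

No

Start: ε-closure({S}) = {S, D}.
Read 'b': S→{S, A, E}, D→{F}; union {S, A, E, F}; ε-closure = {S, A, D, E, F}.
State H is not in {S, A, D, E, F}.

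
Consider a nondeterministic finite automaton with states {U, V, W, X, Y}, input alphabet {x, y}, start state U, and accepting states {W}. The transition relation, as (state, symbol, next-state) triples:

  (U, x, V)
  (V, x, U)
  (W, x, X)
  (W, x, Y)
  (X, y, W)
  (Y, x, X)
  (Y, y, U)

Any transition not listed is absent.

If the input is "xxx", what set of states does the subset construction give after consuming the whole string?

Start in {U}.
Read 'x': U→{V}; now {V}.
Read 'x': V→{U}; now {U}.
Read 'x': U→{V}; now {V}.

{V}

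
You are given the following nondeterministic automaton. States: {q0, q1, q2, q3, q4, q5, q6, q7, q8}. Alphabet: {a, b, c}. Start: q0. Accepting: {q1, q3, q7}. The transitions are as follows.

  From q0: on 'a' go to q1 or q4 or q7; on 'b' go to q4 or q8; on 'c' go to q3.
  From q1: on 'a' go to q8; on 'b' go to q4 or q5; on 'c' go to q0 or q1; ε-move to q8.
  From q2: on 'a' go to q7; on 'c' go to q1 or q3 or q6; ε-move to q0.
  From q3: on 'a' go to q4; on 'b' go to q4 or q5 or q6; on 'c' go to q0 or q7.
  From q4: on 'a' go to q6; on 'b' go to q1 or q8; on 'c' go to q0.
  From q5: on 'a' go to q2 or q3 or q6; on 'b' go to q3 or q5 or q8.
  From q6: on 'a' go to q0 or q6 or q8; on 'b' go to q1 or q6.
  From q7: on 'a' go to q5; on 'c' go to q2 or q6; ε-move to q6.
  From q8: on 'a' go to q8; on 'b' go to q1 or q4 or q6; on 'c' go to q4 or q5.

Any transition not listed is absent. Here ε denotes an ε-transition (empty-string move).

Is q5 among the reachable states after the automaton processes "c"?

No

Start in {q0}.
Read 'c': q0→{q3}; now {q3}.
State q5 is not in {q3}.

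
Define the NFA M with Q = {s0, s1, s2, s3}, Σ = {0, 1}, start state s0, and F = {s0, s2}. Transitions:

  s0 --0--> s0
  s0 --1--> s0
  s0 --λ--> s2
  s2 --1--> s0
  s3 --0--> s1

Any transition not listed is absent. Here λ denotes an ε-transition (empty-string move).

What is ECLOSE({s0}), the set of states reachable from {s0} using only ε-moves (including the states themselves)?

{s0, s2}

Begin with {s0}.
ε-move s0 → s2; add s2.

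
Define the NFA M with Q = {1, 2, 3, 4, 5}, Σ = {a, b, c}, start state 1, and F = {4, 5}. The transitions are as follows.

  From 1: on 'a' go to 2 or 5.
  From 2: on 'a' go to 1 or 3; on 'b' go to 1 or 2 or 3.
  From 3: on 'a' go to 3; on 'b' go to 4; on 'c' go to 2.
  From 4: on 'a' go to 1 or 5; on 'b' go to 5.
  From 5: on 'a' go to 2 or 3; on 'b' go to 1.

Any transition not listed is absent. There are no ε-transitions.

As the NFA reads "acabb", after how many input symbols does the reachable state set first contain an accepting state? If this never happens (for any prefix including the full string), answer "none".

Start in {1}.
Read 'a': {1} → {2, 5}.
None of the earlier sets intersect F, but {2, 5} does.

1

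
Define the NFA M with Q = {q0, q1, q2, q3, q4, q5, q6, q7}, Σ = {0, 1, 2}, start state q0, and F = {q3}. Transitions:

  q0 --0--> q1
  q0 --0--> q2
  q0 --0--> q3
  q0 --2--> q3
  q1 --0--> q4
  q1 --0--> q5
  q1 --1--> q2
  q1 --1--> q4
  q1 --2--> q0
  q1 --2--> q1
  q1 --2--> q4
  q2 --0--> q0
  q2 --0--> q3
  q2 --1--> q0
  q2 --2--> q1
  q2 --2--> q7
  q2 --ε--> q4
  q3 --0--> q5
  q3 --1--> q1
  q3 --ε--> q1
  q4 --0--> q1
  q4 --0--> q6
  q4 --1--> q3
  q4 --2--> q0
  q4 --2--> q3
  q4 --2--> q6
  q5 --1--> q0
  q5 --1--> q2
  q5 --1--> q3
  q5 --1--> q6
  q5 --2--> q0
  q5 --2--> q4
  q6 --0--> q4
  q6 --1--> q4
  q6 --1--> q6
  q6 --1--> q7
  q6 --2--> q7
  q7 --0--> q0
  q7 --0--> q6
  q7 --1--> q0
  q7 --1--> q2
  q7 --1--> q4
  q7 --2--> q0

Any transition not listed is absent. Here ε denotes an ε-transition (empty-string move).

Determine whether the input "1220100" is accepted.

Start in {q0}.
Read '1': q0→∅; now ∅.
The set is empty and remains empty for the remaining 6 symbols.
The final set ∅ contains no accepting state.

No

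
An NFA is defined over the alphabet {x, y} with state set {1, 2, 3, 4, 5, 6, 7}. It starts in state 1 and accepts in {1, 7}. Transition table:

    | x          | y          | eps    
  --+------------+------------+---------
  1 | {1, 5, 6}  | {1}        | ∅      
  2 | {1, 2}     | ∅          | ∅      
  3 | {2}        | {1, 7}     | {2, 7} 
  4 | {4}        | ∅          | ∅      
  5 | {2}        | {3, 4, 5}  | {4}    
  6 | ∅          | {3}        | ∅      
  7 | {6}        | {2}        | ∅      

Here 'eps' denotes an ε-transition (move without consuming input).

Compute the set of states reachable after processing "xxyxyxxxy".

{1, 2, 3, 4, 5, 7}

Start in {1}.
Read 'x': 1→{1, 5, 6}; union {1, 5, 6}; ε-closure = {1, 4, 5, 6}.
Read 'x': 1→{1, 5, 6}, 4→{4}, 5→{2}, 6→∅; now {1, 2, 4, 5, 6}.
Read 'y': 1→{1}, 2→∅, 4→∅, 5→{3, 4, 5}, 6→{3}; union {1, 3, 4, 5}; ε-closure = {1, 2, 3, 4, 5, 7}.
Read 'x': 1→{1, 5, 6}, 2→{1, 2}, 3→{2}, 4→{4}, 5→{2}, 7→{6}; now {1, 2, 4, 5, 6}.
Read 'y': 1→{1}, 2→∅, 4→∅, 5→{3, 4, 5}, 6→{3}; union {1, 3, 4, 5}; ε-closure = {1, 2, 3, 4, 5, 7}.
Read 'x': 1→{1, 5, 6}, 2→{1, 2}, 3→{2}, 4→{4}, 5→{2}, 7→{6}; now {1, 2, 4, 5, 6}.
Read 'x': 1→{1, 5, 6}, 2→{1, 2}, 4→{4}, 5→{2}, 6→∅; now {1, 2, 4, 5, 6}.
Read 'x': 1→{1, 5, 6}, 2→{1, 2}, 4→{4}, 5→{2}, 6→∅; now {1, 2, 4, 5, 6}.
Read 'y': 1→{1}, 2→∅, 4→∅, 5→{3, 4, 5}, 6→{3}; union {1, 3, 4, 5}; ε-closure = {1, 2, 3, 4, 5, 7}.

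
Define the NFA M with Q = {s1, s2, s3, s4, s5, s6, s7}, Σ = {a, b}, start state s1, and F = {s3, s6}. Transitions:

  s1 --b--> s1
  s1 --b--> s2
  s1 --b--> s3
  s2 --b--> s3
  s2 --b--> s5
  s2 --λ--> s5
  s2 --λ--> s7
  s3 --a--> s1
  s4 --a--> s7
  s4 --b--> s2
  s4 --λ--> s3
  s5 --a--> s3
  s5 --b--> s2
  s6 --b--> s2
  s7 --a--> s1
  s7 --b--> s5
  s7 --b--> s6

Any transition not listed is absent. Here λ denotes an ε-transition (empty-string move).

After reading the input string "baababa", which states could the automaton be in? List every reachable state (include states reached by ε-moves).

{s1, s3}

Start in {s1}.
Read 'b': s1→{s1, s2, s3}; union {s1, s2, s3}; ε-closure = {s1, s2, s3, s5, s7}.
Read 'a': s1→∅, s2→∅, s3→{s1}, s5→{s3}, s7→{s1}; now {s1, s3}.
Read 'a': s1→∅, s3→{s1}; now {s1}.
Read 'b': s1→{s1, s2, s3}; union {s1, s2, s3}; ε-closure = {s1, s2, s3, s5, s7}.
Read 'a': s1→∅, s2→∅, s3→{s1}, s5→{s3}, s7→{s1}; now {s1, s3}.
Read 'b': s1→{s1, s2, s3}, s3→∅; union {s1, s2, s3}; ε-closure = {s1, s2, s3, s5, s7}.
Read 'a': s1→∅, s2→∅, s3→{s1}, s5→{s3}, s7→{s1}; now {s1, s3}.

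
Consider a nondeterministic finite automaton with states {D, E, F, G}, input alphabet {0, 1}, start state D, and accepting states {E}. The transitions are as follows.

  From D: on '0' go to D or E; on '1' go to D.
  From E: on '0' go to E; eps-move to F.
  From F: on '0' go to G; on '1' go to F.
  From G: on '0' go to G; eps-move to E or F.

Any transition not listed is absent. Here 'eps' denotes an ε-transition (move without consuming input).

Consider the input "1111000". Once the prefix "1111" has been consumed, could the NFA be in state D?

Yes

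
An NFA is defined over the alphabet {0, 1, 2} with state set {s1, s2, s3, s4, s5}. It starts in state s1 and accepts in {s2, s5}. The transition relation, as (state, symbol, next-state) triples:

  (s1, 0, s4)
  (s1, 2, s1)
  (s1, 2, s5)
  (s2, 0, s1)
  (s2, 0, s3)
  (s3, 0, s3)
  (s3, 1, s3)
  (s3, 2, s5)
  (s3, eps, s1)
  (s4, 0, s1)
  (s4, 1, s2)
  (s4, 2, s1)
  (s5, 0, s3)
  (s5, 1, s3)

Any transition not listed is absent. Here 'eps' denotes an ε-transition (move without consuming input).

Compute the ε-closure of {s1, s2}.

Begin with {s1, s2}.
No ε-moves leave this set, so the closure equals the set itself.

{s1, s2}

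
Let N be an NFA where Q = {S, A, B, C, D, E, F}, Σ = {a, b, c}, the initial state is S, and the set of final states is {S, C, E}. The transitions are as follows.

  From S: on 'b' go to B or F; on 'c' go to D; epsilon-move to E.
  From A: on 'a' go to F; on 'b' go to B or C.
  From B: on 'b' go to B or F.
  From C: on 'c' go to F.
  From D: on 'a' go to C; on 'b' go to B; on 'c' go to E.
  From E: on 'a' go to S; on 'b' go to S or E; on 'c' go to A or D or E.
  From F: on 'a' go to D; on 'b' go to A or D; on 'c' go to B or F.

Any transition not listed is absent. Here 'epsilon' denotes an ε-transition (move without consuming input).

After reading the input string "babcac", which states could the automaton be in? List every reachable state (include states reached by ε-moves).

{A, B, D, E, F}

Start: ε-closure({S}) = {S, E}.
Read 'b': S→{B, F}, E→{S, E}; now {S, B, E, F}.
Read 'a': S→∅, B→∅, E→{S}, F→{D}; union {S, D}; ε-closure = {S, D, E}.
Read 'b': S→{B, F}, D→{B}, E→{S, E}; now {S, B, E, F}.
Read 'c': S→{D}, B→∅, E→{A, D, E}, F→{B, F}; now {A, B, D, E, F}.
Read 'a': A→{F}, B→∅, D→{C}, E→{S}, F→{D}; union {S, C, D, F}; ε-closure = {S, C, D, E, F}.
Read 'c': S→{D}, C→{F}, D→{E}, E→{A, D, E}, F→{B, F}; now {A, B, D, E, F}.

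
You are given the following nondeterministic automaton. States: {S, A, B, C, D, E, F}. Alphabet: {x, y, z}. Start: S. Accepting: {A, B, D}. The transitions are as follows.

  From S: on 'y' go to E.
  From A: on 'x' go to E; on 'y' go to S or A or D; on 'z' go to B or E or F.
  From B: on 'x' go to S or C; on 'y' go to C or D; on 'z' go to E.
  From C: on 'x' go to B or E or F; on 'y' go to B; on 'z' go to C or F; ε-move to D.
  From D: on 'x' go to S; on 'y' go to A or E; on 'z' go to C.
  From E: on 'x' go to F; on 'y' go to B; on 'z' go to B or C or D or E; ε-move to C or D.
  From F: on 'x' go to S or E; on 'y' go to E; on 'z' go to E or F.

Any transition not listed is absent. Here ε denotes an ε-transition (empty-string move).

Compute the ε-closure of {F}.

Begin with {F}.
No ε-moves leave this set, so the closure equals the set itself.

{F}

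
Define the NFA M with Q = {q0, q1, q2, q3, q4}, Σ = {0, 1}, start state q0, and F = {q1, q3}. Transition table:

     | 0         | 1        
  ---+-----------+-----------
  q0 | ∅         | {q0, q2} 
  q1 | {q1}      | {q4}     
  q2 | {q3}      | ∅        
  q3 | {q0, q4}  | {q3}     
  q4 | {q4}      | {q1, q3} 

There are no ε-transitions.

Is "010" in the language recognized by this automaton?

No

Start in {q0}.
Read '0': {q0} → ∅.
The set is empty and remains empty for the remaining 2 symbols.
The final set ∅ contains no accepting state.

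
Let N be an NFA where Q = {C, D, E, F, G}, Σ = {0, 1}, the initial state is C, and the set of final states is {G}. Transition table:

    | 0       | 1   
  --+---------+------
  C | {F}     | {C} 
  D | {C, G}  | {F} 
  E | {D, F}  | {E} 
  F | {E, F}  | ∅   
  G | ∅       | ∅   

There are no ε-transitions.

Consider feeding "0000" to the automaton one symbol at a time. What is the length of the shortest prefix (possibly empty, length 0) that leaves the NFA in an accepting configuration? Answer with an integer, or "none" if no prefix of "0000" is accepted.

Start in {C}.
Read '0': C→{F}; now {F}.
Read '0': F→{E, F}; now {E, F}.
Read '0': E→{D, F}, F→{E, F}; now {D, E, F}.
Read '0': D→{C, G}, E→{D, F}, F→{E, F}; now {C, D, E, F, G}.
None of the earlier sets intersect F, but {C, D, E, F, G} does.

4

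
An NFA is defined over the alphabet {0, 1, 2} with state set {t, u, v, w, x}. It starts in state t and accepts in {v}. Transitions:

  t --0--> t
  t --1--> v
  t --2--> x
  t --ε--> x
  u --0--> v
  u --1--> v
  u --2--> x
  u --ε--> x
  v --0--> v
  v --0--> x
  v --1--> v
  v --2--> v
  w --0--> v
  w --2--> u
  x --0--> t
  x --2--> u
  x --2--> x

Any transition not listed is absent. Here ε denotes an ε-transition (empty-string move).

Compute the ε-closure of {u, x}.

{u, x}

Begin with {u, x}.
No ε-moves leave this set, so the closure equals the set itself.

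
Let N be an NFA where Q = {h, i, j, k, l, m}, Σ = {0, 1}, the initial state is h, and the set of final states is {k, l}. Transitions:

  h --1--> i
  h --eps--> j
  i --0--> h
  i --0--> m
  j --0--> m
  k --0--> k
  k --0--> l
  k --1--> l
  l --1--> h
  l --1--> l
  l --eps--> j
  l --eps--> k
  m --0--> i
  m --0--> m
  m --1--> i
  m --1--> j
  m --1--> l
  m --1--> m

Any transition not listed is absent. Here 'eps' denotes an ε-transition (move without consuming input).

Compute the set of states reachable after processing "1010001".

{h, i, j, k, l, m}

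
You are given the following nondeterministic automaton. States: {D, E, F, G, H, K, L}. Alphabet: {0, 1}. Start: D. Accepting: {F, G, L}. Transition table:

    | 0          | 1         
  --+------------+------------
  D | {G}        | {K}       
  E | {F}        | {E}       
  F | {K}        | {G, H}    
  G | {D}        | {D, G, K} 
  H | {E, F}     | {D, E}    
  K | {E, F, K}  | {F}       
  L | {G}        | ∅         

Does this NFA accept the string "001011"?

Yes

Start in {D}.
Read '0': D→{G}; now {G}.
Read '0': G→{D}; now {D}.
Read '1': D→{K}; now {K}.
Read '0': K→{E, F, K}; now {E, F, K}.
Read '1': E→{E}, F→{G, H}, K→{F}; now {E, F, G, H}.
Read '1': E→{E}, F→{G, H}, G→{D, G, K}, H→{D, E}; now {D, E, G, H, K}.
The final set {D, E, G, H, K} contains the accepting state G.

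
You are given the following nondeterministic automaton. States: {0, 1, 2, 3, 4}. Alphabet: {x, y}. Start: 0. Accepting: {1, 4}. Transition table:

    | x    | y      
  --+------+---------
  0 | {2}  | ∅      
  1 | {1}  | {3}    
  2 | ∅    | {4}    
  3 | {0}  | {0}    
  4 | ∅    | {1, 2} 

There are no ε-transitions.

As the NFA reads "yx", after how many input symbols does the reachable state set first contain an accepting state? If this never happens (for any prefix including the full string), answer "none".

Start in {0}.
Read 'y': 0→∅; now ∅.
The set is empty and remains empty for the remaining 1 symbol.
No reachable set along the way intersects F.

none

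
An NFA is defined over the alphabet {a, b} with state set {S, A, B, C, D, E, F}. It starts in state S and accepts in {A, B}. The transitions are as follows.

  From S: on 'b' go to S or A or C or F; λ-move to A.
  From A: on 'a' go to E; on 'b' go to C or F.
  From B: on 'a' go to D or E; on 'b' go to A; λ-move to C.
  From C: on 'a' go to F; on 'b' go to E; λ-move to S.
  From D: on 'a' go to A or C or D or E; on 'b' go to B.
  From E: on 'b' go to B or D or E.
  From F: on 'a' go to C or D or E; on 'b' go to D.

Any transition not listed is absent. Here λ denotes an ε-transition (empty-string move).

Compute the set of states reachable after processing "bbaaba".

{S, A, C, D, E, F}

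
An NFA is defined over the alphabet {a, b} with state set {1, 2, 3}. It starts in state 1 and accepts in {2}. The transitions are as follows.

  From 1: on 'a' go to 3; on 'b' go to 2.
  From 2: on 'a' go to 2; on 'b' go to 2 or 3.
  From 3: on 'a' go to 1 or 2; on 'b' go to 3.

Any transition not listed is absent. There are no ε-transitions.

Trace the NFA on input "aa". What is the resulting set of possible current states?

{1, 2}

Start in {1}.
Read 'a': {1} → {3}.
Read 'a': {3} → {1, 2}.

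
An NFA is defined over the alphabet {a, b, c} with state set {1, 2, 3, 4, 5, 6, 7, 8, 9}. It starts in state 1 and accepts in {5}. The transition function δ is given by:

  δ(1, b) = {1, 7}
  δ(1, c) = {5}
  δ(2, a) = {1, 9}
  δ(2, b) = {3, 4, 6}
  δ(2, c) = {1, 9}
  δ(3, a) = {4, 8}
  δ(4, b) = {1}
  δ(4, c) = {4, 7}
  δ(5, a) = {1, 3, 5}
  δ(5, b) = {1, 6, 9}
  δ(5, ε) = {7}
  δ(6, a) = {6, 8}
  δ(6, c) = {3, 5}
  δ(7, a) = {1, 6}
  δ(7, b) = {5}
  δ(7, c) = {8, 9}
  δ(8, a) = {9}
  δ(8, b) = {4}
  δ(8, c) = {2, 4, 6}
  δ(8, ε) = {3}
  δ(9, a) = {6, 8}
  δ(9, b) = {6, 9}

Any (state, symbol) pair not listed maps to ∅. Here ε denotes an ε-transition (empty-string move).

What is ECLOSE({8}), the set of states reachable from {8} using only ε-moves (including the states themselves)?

Begin with {8}.
ε-move 8 → 3; add 3.

{3, 8}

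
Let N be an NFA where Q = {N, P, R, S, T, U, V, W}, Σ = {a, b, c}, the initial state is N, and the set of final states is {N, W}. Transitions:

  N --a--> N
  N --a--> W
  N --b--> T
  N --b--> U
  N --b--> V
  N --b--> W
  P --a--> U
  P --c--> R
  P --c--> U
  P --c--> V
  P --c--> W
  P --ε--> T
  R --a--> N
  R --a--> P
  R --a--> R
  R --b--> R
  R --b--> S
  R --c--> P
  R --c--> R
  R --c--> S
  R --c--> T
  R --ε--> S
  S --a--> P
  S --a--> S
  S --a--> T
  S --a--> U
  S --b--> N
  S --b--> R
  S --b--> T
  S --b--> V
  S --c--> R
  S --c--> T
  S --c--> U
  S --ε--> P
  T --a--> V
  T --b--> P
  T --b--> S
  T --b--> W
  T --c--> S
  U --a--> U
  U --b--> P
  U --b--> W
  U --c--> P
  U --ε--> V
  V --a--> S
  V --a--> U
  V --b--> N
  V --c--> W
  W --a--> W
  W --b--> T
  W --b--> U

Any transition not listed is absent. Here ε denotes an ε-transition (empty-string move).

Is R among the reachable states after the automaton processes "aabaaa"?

No

Start in {N}.
Read 'a': N→{N, W}; now {N, W}.
Read 'a': N→{N, W}, W→{W}; now {N, W}.
Read 'b': N→{T, U, V, W}, W→{T, U}; now {T, U, V, W}.
Read 'a': T→{V}, U→{U}, V→{S, U}, W→{W}; union {S, U, V, W}; ε-closure = {P, S, T, U, V, W}.
Read 'a': P→{U}, S→{P, S, T, U}, T→{V}, U→{U}, V→{S, U}, W→{W}; now {P, S, T, U, V, W}.
Read 'a': P→{U}, S→{P, S, T, U}, T→{V}, U→{U}, V→{S, U}, W→{W}; now {P, S, T, U, V, W}.
State R is not in {P, S, T, U, V, W}.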